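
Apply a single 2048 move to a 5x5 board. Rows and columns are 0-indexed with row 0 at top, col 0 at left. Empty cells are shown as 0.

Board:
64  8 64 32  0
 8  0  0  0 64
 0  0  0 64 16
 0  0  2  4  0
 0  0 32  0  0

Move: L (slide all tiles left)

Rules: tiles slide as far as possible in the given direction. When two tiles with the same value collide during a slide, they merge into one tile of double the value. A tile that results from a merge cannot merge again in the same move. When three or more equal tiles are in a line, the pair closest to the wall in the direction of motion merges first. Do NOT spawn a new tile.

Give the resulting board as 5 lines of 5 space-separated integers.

Slide left:
row 0: [64, 8, 64, 32, 0] -> [64, 8, 64, 32, 0]
row 1: [8, 0, 0, 0, 64] -> [8, 64, 0, 0, 0]
row 2: [0, 0, 0, 64, 16] -> [64, 16, 0, 0, 0]
row 3: [0, 0, 2, 4, 0] -> [2, 4, 0, 0, 0]
row 4: [0, 0, 32, 0, 0] -> [32, 0, 0, 0, 0]

Answer: 64  8 64 32  0
 8 64  0  0  0
64 16  0  0  0
 2  4  0  0  0
32  0  0  0  0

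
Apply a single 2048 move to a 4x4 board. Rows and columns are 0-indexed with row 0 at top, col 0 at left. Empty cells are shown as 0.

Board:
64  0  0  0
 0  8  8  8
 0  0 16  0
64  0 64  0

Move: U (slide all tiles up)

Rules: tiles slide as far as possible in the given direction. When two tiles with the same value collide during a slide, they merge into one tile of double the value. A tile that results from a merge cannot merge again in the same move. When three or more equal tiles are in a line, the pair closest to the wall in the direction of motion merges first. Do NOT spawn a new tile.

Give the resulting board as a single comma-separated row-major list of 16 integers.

Slide up:
col 0: [64, 0, 0, 64] -> [128, 0, 0, 0]
col 1: [0, 8, 0, 0] -> [8, 0, 0, 0]
col 2: [0, 8, 16, 64] -> [8, 16, 64, 0]
col 3: [0, 8, 0, 0] -> [8, 0, 0, 0]

Answer: 128, 8, 8, 8, 0, 0, 16, 0, 0, 0, 64, 0, 0, 0, 0, 0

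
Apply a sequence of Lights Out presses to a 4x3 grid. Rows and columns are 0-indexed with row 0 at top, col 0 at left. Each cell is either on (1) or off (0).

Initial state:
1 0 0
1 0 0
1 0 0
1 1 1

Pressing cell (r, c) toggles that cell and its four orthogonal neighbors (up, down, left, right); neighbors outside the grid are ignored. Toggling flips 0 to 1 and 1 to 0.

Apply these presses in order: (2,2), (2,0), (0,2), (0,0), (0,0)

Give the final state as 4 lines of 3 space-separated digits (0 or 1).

After press 1 at (2,2):
1 0 0
1 0 1
1 1 1
1 1 0

After press 2 at (2,0):
1 0 0
0 0 1
0 0 1
0 1 0

After press 3 at (0,2):
1 1 1
0 0 0
0 0 1
0 1 0

After press 4 at (0,0):
0 0 1
1 0 0
0 0 1
0 1 0

After press 5 at (0,0):
1 1 1
0 0 0
0 0 1
0 1 0

Answer: 1 1 1
0 0 0
0 0 1
0 1 0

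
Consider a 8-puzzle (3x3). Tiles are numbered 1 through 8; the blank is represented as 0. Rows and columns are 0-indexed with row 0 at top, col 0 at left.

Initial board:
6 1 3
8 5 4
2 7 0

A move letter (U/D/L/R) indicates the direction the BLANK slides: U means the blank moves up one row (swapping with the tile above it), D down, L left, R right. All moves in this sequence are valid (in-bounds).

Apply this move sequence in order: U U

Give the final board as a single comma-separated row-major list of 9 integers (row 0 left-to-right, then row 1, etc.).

After move 1 (U):
6 1 3
8 5 0
2 7 4

After move 2 (U):
6 1 0
8 5 3
2 7 4

Answer: 6, 1, 0, 8, 5, 3, 2, 7, 4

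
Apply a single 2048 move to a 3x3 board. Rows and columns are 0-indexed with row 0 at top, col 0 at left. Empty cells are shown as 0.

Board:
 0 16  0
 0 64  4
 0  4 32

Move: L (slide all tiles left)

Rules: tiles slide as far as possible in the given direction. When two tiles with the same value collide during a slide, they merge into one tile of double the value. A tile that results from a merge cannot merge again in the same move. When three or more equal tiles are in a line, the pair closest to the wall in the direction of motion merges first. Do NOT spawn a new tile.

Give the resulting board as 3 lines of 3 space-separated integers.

Slide left:
row 0: [0, 16, 0] -> [16, 0, 0]
row 1: [0, 64, 4] -> [64, 4, 0]
row 2: [0, 4, 32] -> [4, 32, 0]

Answer: 16  0  0
64  4  0
 4 32  0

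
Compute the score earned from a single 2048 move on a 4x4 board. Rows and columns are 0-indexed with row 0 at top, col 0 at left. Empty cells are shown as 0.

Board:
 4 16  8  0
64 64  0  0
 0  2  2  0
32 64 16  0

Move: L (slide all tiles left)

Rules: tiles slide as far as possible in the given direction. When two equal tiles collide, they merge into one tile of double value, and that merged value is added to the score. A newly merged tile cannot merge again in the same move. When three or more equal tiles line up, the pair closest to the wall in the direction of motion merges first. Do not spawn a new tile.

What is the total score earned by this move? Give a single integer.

Slide left:
row 0: [4, 16, 8, 0] -> [4, 16, 8, 0]  score +0 (running 0)
row 1: [64, 64, 0, 0] -> [128, 0, 0, 0]  score +128 (running 128)
row 2: [0, 2, 2, 0] -> [4, 0, 0, 0]  score +4 (running 132)
row 3: [32, 64, 16, 0] -> [32, 64, 16, 0]  score +0 (running 132)
Board after move:
  4  16   8   0
128   0   0   0
  4   0   0   0
 32  64  16   0

Answer: 132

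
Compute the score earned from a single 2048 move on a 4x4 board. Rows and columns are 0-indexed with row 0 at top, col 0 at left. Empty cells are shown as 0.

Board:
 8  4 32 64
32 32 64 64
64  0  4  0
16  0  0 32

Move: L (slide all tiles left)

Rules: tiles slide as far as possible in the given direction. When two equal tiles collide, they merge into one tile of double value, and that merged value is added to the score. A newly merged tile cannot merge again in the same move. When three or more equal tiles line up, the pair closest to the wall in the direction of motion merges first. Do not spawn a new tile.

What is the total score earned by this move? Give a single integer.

Answer: 192

Derivation:
Slide left:
row 0: [8, 4, 32, 64] -> [8, 4, 32, 64]  score +0 (running 0)
row 1: [32, 32, 64, 64] -> [64, 128, 0, 0]  score +192 (running 192)
row 2: [64, 0, 4, 0] -> [64, 4, 0, 0]  score +0 (running 192)
row 3: [16, 0, 0, 32] -> [16, 32, 0, 0]  score +0 (running 192)
Board after move:
  8   4  32  64
 64 128   0   0
 64   4   0   0
 16  32   0   0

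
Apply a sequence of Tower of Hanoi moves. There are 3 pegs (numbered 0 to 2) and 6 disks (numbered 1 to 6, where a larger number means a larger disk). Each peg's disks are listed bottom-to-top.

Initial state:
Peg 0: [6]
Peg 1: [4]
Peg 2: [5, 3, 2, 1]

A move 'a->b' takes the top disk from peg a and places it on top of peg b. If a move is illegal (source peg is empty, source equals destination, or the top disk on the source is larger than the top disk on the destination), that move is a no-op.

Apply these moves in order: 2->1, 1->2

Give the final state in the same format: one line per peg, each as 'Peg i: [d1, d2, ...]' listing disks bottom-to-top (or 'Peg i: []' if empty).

Answer: Peg 0: [6]
Peg 1: [4]
Peg 2: [5, 3, 2, 1]

Derivation:
After move 1 (2->1):
Peg 0: [6]
Peg 1: [4, 1]
Peg 2: [5, 3, 2]

After move 2 (1->2):
Peg 0: [6]
Peg 1: [4]
Peg 2: [5, 3, 2, 1]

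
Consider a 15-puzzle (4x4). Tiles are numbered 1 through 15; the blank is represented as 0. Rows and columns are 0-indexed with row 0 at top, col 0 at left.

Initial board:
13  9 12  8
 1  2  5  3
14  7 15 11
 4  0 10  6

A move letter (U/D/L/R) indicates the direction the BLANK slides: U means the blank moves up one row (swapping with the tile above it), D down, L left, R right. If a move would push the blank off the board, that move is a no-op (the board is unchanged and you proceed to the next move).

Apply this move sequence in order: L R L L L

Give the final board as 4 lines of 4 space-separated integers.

After move 1 (L):
13  9 12  8
 1  2  5  3
14  7 15 11
 0  4 10  6

After move 2 (R):
13  9 12  8
 1  2  5  3
14  7 15 11
 4  0 10  6

After move 3 (L):
13  9 12  8
 1  2  5  3
14  7 15 11
 0  4 10  6

After move 4 (L):
13  9 12  8
 1  2  5  3
14  7 15 11
 0  4 10  6

After move 5 (L):
13  9 12  8
 1  2  5  3
14  7 15 11
 0  4 10  6

Answer: 13  9 12  8
 1  2  5  3
14  7 15 11
 0  4 10  6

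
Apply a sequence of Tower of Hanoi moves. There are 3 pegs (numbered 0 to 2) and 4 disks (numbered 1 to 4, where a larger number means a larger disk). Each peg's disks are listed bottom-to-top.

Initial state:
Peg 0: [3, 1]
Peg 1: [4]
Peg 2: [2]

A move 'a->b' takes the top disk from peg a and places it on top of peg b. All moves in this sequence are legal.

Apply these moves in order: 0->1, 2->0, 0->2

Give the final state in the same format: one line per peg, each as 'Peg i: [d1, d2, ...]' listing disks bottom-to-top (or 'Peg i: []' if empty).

After move 1 (0->1):
Peg 0: [3]
Peg 1: [4, 1]
Peg 2: [2]

After move 2 (2->0):
Peg 0: [3, 2]
Peg 1: [4, 1]
Peg 2: []

After move 3 (0->2):
Peg 0: [3]
Peg 1: [4, 1]
Peg 2: [2]

Answer: Peg 0: [3]
Peg 1: [4, 1]
Peg 2: [2]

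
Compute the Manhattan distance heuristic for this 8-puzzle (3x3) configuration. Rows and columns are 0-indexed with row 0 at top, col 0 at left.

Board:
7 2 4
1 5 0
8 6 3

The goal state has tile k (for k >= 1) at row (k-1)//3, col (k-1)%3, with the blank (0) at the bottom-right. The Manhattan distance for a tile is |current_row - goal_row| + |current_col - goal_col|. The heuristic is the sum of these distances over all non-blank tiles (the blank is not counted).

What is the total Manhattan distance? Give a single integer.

Answer: 11

Derivation:
Tile 7: at (0,0), goal (2,0), distance |0-2|+|0-0| = 2
Tile 2: at (0,1), goal (0,1), distance |0-0|+|1-1| = 0
Tile 4: at (0,2), goal (1,0), distance |0-1|+|2-0| = 3
Tile 1: at (1,0), goal (0,0), distance |1-0|+|0-0| = 1
Tile 5: at (1,1), goal (1,1), distance |1-1|+|1-1| = 0
Tile 8: at (2,0), goal (2,1), distance |2-2|+|0-1| = 1
Tile 6: at (2,1), goal (1,2), distance |2-1|+|1-2| = 2
Tile 3: at (2,2), goal (0,2), distance |2-0|+|2-2| = 2
Sum: 2 + 0 + 3 + 1 + 0 + 1 + 2 + 2 = 11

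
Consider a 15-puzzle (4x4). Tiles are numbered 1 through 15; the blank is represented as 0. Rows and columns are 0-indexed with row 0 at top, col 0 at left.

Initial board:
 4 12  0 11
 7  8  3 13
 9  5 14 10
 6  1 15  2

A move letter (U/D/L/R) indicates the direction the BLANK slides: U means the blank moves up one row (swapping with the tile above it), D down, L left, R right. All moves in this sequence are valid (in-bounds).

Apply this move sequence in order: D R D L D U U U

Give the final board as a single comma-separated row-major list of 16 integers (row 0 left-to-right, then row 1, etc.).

After move 1 (D):
 4 12  3 11
 7  8  0 13
 9  5 14 10
 6  1 15  2

After move 2 (R):
 4 12  3 11
 7  8 13  0
 9  5 14 10
 6  1 15  2

After move 3 (D):
 4 12  3 11
 7  8 13 10
 9  5 14  0
 6  1 15  2

After move 4 (L):
 4 12  3 11
 7  8 13 10
 9  5  0 14
 6  1 15  2

After move 5 (D):
 4 12  3 11
 7  8 13 10
 9  5 15 14
 6  1  0  2

After move 6 (U):
 4 12  3 11
 7  8 13 10
 9  5  0 14
 6  1 15  2

After move 7 (U):
 4 12  3 11
 7  8  0 10
 9  5 13 14
 6  1 15  2

After move 8 (U):
 4 12  0 11
 7  8  3 10
 9  5 13 14
 6  1 15  2

Answer: 4, 12, 0, 11, 7, 8, 3, 10, 9, 5, 13, 14, 6, 1, 15, 2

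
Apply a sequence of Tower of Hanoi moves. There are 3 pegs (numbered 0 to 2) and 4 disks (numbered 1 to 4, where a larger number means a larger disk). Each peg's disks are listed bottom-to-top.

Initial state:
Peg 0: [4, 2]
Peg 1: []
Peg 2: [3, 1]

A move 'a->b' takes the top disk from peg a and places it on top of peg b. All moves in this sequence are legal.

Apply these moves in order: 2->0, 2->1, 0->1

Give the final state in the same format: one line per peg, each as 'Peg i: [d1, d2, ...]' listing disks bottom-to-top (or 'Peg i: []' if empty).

Answer: Peg 0: [4, 2]
Peg 1: [3, 1]
Peg 2: []

Derivation:
After move 1 (2->0):
Peg 0: [4, 2, 1]
Peg 1: []
Peg 2: [3]

After move 2 (2->1):
Peg 0: [4, 2, 1]
Peg 1: [3]
Peg 2: []

After move 3 (0->1):
Peg 0: [4, 2]
Peg 1: [3, 1]
Peg 2: []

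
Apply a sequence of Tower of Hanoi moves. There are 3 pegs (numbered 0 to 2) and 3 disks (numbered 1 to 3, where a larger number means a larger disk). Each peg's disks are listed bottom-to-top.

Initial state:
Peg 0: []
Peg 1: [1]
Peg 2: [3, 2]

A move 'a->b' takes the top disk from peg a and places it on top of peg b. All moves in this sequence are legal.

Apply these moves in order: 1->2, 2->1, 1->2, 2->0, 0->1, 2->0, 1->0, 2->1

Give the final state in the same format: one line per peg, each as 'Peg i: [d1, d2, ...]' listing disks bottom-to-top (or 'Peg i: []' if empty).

After move 1 (1->2):
Peg 0: []
Peg 1: []
Peg 2: [3, 2, 1]

After move 2 (2->1):
Peg 0: []
Peg 1: [1]
Peg 2: [3, 2]

After move 3 (1->2):
Peg 0: []
Peg 1: []
Peg 2: [3, 2, 1]

After move 4 (2->0):
Peg 0: [1]
Peg 1: []
Peg 2: [3, 2]

After move 5 (0->1):
Peg 0: []
Peg 1: [1]
Peg 2: [3, 2]

After move 6 (2->0):
Peg 0: [2]
Peg 1: [1]
Peg 2: [3]

After move 7 (1->0):
Peg 0: [2, 1]
Peg 1: []
Peg 2: [3]

After move 8 (2->1):
Peg 0: [2, 1]
Peg 1: [3]
Peg 2: []

Answer: Peg 0: [2, 1]
Peg 1: [3]
Peg 2: []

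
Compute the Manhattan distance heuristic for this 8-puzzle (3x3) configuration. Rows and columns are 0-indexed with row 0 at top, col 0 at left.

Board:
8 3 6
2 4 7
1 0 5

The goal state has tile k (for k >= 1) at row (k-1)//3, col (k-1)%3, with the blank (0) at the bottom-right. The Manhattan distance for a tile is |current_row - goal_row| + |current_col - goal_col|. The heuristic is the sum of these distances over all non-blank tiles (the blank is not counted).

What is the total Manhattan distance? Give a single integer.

Answer: 15

Derivation:
Tile 8: at (0,0), goal (2,1), distance |0-2|+|0-1| = 3
Tile 3: at (0,1), goal (0,2), distance |0-0|+|1-2| = 1
Tile 6: at (0,2), goal (1,2), distance |0-1|+|2-2| = 1
Tile 2: at (1,0), goal (0,1), distance |1-0|+|0-1| = 2
Tile 4: at (1,1), goal (1,0), distance |1-1|+|1-0| = 1
Tile 7: at (1,2), goal (2,0), distance |1-2|+|2-0| = 3
Tile 1: at (2,0), goal (0,0), distance |2-0|+|0-0| = 2
Tile 5: at (2,2), goal (1,1), distance |2-1|+|2-1| = 2
Sum: 3 + 1 + 1 + 2 + 1 + 3 + 2 + 2 = 15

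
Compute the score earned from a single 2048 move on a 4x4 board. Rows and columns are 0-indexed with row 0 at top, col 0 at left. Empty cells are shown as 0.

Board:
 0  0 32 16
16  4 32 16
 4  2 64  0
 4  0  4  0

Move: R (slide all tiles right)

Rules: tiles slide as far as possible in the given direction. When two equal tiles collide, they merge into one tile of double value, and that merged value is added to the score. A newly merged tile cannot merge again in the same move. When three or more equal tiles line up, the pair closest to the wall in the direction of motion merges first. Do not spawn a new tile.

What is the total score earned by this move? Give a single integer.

Answer: 8

Derivation:
Slide right:
row 0: [0, 0, 32, 16] -> [0, 0, 32, 16]  score +0 (running 0)
row 1: [16, 4, 32, 16] -> [16, 4, 32, 16]  score +0 (running 0)
row 2: [4, 2, 64, 0] -> [0, 4, 2, 64]  score +0 (running 0)
row 3: [4, 0, 4, 0] -> [0, 0, 0, 8]  score +8 (running 8)
Board after move:
 0  0 32 16
16  4 32 16
 0  4  2 64
 0  0  0  8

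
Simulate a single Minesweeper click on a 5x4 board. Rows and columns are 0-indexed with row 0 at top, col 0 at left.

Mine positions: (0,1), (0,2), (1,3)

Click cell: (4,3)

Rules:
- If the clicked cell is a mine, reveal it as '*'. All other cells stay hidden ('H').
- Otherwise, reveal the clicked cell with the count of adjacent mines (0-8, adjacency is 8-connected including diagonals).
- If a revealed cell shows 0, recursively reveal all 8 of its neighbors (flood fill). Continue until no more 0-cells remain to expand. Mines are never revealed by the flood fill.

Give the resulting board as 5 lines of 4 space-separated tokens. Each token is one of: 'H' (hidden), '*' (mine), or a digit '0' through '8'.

H H H H
1 2 3 H
0 0 1 1
0 0 0 0
0 0 0 0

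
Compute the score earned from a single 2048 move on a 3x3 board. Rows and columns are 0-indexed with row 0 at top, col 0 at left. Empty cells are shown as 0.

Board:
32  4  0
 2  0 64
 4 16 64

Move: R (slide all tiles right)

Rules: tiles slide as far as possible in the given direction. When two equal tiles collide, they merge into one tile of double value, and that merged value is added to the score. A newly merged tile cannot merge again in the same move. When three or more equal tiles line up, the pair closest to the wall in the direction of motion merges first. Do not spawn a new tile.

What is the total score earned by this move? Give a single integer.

Answer: 0

Derivation:
Slide right:
row 0: [32, 4, 0] -> [0, 32, 4]  score +0 (running 0)
row 1: [2, 0, 64] -> [0, 2, 64]  score +0 (running 0)
row 2: [4, 16, 64] -> [4, 16, 64]  score +0 (running 0)
Board after move:
 0 32  4
 0  2 64
 4 16 64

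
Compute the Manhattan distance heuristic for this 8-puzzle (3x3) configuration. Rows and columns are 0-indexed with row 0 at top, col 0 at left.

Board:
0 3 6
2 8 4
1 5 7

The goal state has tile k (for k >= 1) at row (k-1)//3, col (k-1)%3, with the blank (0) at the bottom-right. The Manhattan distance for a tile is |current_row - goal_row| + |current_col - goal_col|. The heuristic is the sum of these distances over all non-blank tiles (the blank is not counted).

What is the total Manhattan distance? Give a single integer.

Answer: 12

Derivation:
Tile 3: (0,1)->(0,2) = 1
Tile 6: (0,2)->(1,2) = 1
Tile 2: (1,0)->(0,1) = 2
Tile 8: (1,1)->(2,1) = 1
Tile 4: (1,2)->(1,0) = 2
Tile 1: (2,0)->(0,0) = 2
Tile 5: (2,1)->(1,1) = 1
Tile 7: (2,2)->(2,0) = 2
Sum: 1 + 1 + 2 + 1 + 2 + 2 + 1 + 2 = 12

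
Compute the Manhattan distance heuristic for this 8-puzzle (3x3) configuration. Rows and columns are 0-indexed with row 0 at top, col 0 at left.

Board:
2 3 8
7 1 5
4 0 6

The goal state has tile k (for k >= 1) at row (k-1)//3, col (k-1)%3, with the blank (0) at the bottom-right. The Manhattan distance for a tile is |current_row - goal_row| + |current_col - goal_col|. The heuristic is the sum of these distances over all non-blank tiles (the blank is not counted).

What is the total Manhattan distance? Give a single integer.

Answer: 11

Derivation:
Tile 2: (0,0)->(0,1) = 1
Tile 3: (0,1)->(0,2) = 1
Tile 8: (0,2)->(2,1) = 3
Tile 7: (1,0)->(2,0) = 1
Tile 1: (1,1)->(0,0) = 2
Tile 5: (1,2)->(1,1) = 1
Tile 4: (2,0)->(1,0) = 1
Tile 6: (2,2)->(1,2) = 1
Sum: 1 + 1 + 3 + 1 + 2 + 1 + 1 + 1 = 11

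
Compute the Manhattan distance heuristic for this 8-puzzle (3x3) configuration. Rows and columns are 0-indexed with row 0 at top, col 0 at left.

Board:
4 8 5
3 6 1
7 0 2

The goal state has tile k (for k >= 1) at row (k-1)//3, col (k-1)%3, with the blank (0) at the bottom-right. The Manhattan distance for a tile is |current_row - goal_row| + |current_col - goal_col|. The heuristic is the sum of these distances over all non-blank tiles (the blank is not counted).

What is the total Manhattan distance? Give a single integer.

Tile 4: (0,0)->(1,0) = 1
Tile 8: (0,1)->(2,1) = 2
Tile 5: (0,2)->(1,1) = 2
Tile 3: (1,0)->(0,2) = 3
Tile 6: (1,1)->(1,2) = 1
Tile 1: (1,2)->(0,0) = 3
Tile 7: (2,0)->(2,0) = 0
Tile 2: (2,2)->(0,1) = 3
Sum: 1 + 2 + 2 + 3 + 1 + 3 + 0 + 3 = 15

Answer: 15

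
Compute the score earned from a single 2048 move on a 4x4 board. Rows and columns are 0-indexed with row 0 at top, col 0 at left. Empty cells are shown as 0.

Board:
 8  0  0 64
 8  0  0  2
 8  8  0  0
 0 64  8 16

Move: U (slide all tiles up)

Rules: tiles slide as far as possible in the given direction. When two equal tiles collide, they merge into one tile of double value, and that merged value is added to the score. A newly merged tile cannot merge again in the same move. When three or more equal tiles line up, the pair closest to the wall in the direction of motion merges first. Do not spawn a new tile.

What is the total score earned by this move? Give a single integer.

Slide up:
col 0: [8, 8, 8, 0] -> [16, 8, 0, 0]  score +16 (running 16)
col 1: [0, 0, 8, 64] -> [8, 64, 0, 0]  score +0 (running 16)
col 2: [0, 0, 0, 8] -> [8, 0, 0, 0]  score +0 (running 16)
col 3: [64, 2, 0, 16] -> [64, 2, 16, 0]  score +0 (running 16)
Board after move:
16  8  8 64
 8 64  0  2
 0  0  0 16
 0  0  0  0

Answer: 16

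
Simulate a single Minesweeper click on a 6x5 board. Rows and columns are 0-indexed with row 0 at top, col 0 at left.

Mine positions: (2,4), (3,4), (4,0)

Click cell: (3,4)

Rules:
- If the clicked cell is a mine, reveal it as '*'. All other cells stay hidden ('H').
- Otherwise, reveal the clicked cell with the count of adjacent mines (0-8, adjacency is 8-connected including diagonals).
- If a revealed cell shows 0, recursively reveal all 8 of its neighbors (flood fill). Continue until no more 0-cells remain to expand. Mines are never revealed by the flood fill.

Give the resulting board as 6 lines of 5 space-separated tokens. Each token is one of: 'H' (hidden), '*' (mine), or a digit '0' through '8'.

H H H H H
H H H H H
H H H H H
H H H H *
H H H H H
H H H H H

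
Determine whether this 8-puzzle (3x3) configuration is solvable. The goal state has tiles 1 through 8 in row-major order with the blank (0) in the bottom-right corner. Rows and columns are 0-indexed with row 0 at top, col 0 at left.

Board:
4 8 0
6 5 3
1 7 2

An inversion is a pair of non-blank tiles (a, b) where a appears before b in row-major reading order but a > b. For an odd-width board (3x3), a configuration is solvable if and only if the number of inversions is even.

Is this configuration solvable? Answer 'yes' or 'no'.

Inversions (pairs i<j in row-major order where tile[i] > tile[j] > 0): 19
19 is odd, so the puzzle is not solvable.

Answer: no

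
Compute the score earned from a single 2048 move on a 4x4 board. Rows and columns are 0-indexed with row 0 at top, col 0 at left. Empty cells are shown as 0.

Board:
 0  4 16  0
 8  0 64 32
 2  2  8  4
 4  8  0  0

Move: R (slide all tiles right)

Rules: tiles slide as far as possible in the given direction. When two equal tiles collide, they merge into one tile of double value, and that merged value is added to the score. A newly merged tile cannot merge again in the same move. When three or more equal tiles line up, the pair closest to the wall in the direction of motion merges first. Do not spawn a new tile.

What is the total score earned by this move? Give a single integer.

Answer: 4

Derivation:
Slide right:
row 0: [0, 4, 16, 0] -> [0, 0, 4, 16]  score +0 (running 0)
row 1: [8, 0, 64, 32] -> [0, 8, 64, 32]  score +0 (running 0)
row 2: [2, 2, 8, 4] -> [0, 4, 8, 4]  score +4 (running 4)
row 3: [4, 8, 0, 0] -> [0, 0, 4, 8]  score +0 (running 4)
Board after move:
 0  0  4 16
 0  8 64 32
 0  4  8  4
 0  0  4  8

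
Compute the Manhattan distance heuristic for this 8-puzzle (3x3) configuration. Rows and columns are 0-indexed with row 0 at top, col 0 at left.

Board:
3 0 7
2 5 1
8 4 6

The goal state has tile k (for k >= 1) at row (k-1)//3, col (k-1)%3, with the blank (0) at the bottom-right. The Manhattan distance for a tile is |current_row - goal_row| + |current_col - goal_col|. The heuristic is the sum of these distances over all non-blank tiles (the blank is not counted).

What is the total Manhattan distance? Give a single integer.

Answer: 15

Derivation:
Tile 3: (0,0)->(0,2) = 2
Tile 7: (0,2)->(2,0) = 4
Tile 2: (1,0)->(0,1) = 2
Tile 5: (1,1)->(1,1) = 0
Tile 1: (1,2)->(0,0) = 3
Tile 8: (2,0)->(2,1) = 1
Tile 4: (2,1)->(1,0) = 2
Tile 6: (2,2)->(1,2) = 1
Sum: 2 + 4 + 2 + 0 + 3 + 1 + 2 + 1 = 15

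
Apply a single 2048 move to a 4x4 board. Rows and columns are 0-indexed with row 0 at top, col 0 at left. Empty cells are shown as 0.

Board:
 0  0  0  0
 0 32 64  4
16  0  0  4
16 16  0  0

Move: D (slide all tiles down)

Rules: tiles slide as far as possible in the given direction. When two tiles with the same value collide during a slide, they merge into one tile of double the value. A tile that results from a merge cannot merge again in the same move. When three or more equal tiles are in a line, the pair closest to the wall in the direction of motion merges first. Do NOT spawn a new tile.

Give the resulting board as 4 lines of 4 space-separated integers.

Slide down:
col 0: [0, 0, 16, 16] -> [0, 0, 0, 32]
col 1: [0, 32, 0, 16] -> [0, 0, 32, 16]
col 2: [0, 64, 0, 0] -> [0, 0, 0, 64]
col 3: [0, 4, 4, 0] -> [0, 0, 0, 8]

Answer:  0  0  0  0
 0  0  0  0
 0 32  0  0
32 16 64  8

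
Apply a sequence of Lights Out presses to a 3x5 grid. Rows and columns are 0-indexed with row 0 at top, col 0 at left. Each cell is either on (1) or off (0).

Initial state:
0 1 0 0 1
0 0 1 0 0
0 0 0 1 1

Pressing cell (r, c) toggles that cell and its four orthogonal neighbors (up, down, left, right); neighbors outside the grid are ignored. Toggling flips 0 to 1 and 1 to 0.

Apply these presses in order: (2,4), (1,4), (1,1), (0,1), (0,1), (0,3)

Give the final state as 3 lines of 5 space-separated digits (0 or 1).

Answer: 0 0 1 1 1
1 1 0 0 0
0 1 0 0 1

Derivation:
After press 1 at (2,4):
0 1 0 0 1
0 0 1 0 1
0 0 0 0 0

After press 2 at (1,4):
0 1 0 0 0
0 0 1 1 0
0 0 0 0 1

After press 3 at (1,1):
0 0 0 0 0
1 1 0 1 0
0 1 0 0 1

After press 4 at (0,1):
1 1 1 0 0
1 0 0 1 0
0 1 0 0 1

After press 5 at (0,1):
0 0 0 0 0
1 1 0 1 0
0 1 0 0 1

After press 6 at (0,3):
0 0 1 1 1
1 1 0 0 0
0 1 0 0 1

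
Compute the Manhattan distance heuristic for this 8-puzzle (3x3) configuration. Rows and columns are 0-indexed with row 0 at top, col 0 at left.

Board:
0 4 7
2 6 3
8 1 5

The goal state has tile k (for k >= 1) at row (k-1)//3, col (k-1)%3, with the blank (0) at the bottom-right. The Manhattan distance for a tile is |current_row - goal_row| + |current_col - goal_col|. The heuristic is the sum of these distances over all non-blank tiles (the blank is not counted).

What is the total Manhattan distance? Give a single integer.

Tile 4: at (0,1), goal (1,0), distance |0-1|+|1-0| = 2
Tile 7: at (0,2), goal (2,0), distance |0-2|+|2-0| = 4
Tile 2: at (1,0), goal (0,1), distance |1-0|+|0-1| = 2
Tile 6: at (1,1), goal (1,2), distance |1-1|+|1-2| = 1
Tile 3: at (1,2), goal (0,2), distance |1-0|+|2-2| = 1
Tile 8: at (2,0), goal (2,1), distance |2-2|+|0-1| = 1
Tile 1: at (2,1), goal (0,0), distance |2-0|+|1-0| = 3
Tile 5: at (2,2), goal (1,1), distance |2-1|+|2-1| = 2
Sum: 2 + 4 + 2 + 1 + 1 + 1 + 3 + 2 = 16

Answer: 16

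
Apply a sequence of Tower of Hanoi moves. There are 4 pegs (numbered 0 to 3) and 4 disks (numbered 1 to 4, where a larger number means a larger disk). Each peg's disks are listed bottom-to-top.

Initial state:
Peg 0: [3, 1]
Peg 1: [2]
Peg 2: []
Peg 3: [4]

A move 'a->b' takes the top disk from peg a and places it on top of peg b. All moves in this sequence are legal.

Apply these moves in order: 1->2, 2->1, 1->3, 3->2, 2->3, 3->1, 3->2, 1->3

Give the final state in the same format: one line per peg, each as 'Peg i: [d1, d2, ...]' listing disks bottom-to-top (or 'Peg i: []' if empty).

After move 1 (1->2):
Peg 0: [3, 1]
Peg 1: []
Peg 2: [2]
Peg 3: [4]

After move 2 (2->1):
Peg 0: [3, 1]
Peg 1: [2]
Peg 2: []
Peg 3: [4]

After move 3 (1->3):
Peg 0: [3, 1]
Peg 1: []
Peg 2: []
Peg 3: [4, 2]

After move 4 (3->2):
Peg 0: [3, 1]
Peg 1: []
Peg 2: [2]
Peg 3: [4]

After move 5 (2->3):
Peg 0: [3, 1]
Peg 1: []
Peg 2: []
Peg 3: [4, 2]

After move 6 (3->1):
Peg 0: [3, 1]
Peg 1: [2]
Peg 2: []
Peg 3: [4]

After move 7 (3->2):
Peg 0: [3, 1]
Peg 1: [2]
Peg 2: [4]
Peg 3: []

After move 8 (1->3):
Peg 0: [3, 1]
Peg 1: []
Peg 2: [4]
Peg 3: [2]

Answer: Peg 0: [3, 1]
Peg 1: []
Peg 2: [4]
Peg 3: [2]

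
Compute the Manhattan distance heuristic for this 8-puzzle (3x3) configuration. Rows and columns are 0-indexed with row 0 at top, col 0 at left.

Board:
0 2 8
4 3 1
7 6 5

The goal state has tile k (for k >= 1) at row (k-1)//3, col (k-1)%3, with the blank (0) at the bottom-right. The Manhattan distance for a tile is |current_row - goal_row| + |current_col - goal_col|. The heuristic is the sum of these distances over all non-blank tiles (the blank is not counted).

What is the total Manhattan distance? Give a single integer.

Answer: 12

Derivation:
Tile 2: at (0,1), goal (0,1), distance |0-0|+|1-1| = 0
Tile 8: at (0,2), goal (2,1), distance |0-2|+|2-1| = 3
Tile 4: at (1,0), goal (1,0), distance |1-1|+|0-0| = 0
Tile 3: at (1,1), goal (0,2), distance |1-0|+|1-2| = 2
Tile 1: at (1,2), goal (0,0), distance |1-0|+|2-0| = 3
Tile 7: at (2,0), goal (2,0), distance |2-2|+|0-0| = 0
Tile 6: at (2,1), goal (1,2), distance |2-1|+|1-2| = 2
Tile 5: at (2,2), goal (1,1), distance |2-1|+|2-1| = 2
Sum: 0 + 3 + 0 + 2 + 3 + 0 + 2 + 2 = 12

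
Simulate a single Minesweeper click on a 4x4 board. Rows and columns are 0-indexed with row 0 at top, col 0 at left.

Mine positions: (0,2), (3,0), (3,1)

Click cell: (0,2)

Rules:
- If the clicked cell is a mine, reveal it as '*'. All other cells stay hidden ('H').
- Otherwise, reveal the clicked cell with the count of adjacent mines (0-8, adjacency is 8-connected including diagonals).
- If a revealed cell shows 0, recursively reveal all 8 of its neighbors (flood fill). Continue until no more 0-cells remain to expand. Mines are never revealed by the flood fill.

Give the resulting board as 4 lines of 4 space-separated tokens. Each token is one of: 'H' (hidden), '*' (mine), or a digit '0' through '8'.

H H * H
H H H H
H H H H
H H H H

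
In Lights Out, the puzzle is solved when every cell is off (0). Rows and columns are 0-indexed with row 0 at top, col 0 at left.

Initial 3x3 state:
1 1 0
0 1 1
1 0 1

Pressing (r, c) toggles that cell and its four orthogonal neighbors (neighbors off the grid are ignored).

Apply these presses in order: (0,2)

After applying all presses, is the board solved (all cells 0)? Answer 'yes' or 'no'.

After press 1 at (0,2):
1 0 1
0 1 0
1 0 1

Lights still on: 5

Answer: no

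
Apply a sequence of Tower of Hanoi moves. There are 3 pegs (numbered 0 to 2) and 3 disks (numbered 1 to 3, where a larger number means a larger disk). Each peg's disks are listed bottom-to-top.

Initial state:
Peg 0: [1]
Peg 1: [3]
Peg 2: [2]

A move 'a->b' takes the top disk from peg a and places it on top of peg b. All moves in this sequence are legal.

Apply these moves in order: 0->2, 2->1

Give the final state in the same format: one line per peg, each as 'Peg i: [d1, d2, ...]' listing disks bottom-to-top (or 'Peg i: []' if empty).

After move 1 (0->2):
Peg 0: []
Peg 1: [3]
Peg 2: [2, 1]

After move 2 (2->1):
Peg 0: []
Peg 1: [3, 1]
Peg 2: [2]

Answer: Peg 0: []
Peg 1: [3, 1]
Peg 2: [2]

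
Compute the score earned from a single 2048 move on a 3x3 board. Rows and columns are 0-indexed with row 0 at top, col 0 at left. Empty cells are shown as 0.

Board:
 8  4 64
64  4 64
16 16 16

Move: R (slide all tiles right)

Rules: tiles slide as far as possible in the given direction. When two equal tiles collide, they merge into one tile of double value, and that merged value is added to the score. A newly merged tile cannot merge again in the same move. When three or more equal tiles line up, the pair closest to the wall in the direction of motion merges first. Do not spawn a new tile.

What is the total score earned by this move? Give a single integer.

Slide right:
row 0: [8, 4, 64] -> [8, 4, 64]  score +0 (running 0)
row 1: [64, 4, 64] -> [64, 4, 64]  score +0 (running 0)
row 2: [16, 16, 16] -> [0, 16, 32]  score +32 (running 32)
Board after move:
 8  4 64
64  4 64
 0 16 32

Answer: 32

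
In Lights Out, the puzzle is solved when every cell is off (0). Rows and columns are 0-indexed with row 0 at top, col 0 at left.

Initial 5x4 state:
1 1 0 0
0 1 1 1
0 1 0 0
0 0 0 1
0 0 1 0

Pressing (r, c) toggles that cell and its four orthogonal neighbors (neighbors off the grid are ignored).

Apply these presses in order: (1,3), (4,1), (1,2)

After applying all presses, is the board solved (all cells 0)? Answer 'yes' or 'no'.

After press 1 at (1,3):
1 1 0 1
0 1 0 0
0 1 0 1
0 0 0 1
0 0 1 0

After press 2 at (4,1):
1 1 0 1
0 1 0 0
0 1 0 1
0 1 0 1
1 1 0 0

After press 3 at (1,2):
1 1 1 1
0 0 1 1
0 1 1 1
0 1 0 1
1 1 0 0

Lights still on: 13

Answer: no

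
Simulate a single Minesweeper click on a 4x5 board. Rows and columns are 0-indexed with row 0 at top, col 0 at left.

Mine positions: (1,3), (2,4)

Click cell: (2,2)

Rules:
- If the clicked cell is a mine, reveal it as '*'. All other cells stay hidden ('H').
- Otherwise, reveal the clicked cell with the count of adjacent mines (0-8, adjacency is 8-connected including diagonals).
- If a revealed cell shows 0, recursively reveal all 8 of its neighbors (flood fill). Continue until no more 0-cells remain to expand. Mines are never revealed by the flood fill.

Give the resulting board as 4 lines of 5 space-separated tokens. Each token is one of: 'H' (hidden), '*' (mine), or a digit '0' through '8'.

H H H H H
H H H H H
H H 1 H H
H H H H H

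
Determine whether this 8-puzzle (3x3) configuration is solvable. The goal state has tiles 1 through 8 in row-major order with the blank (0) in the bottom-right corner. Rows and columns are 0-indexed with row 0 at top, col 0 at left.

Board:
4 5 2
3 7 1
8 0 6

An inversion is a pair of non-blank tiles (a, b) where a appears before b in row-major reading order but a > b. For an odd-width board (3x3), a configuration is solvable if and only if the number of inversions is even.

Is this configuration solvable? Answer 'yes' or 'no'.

Answer: no

Derivation:
Inversions (pairs i<j in row-major order where tile[i] > tile[j] > 0): 11
11 is odd, so the puzzle is not solvable.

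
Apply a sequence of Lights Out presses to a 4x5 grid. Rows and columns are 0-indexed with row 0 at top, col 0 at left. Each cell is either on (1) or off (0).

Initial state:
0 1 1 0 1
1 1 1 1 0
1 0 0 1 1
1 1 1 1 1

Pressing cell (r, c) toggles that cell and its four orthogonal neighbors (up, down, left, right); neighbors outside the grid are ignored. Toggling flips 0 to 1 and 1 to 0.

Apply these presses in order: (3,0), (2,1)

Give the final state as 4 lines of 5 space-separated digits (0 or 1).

Answer: 0 1 1 0 1
1 0 1 1 0
1 1 1 1 1
0 1 1 1 1

Derivation:
After press 1 at (3,0):
0 1 1 0 1
1 1 1 1 0
0 0 0 1 1
0 0 1 1 1

After press 2 at (2,1):
0 1 1 0 1
1 0 1 1 0
1 1 1 1 1
0 1 1 1 1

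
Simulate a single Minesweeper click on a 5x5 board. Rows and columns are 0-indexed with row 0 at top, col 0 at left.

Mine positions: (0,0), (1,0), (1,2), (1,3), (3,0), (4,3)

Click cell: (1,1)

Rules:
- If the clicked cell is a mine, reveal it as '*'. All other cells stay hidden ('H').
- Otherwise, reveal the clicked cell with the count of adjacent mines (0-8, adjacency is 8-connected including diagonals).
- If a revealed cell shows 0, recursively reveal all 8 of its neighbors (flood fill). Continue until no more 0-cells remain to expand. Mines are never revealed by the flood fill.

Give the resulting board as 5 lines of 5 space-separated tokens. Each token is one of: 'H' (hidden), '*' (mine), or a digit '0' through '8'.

H H H H H
H 3 H H H
H H H H H
H H H H H
H H H H H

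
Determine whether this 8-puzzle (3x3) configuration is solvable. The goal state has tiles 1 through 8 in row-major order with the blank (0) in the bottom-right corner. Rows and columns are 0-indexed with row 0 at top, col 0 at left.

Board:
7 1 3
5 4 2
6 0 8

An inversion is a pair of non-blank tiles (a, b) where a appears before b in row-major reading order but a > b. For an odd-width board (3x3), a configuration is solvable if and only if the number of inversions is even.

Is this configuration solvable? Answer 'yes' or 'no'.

Answer: yes

Derivation:
Inversions (pairs i<j in row-major order where tile[i] > tile[j] > 0): 10
10 is even, so the puzzle is solvable.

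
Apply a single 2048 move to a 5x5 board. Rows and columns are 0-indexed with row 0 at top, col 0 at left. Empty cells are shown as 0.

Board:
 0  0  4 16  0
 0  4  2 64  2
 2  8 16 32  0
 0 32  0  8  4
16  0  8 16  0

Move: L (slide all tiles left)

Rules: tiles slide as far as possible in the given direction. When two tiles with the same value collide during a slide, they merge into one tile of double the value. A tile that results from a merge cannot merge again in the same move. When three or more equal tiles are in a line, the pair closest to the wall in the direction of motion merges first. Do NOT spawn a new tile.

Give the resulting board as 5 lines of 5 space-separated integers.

Slide left:
row 0: [0, 0, 4, 16, 0] -> [4, 16, 0, 0, 0]
row 1: [0, 4, 2, 64, 2] -> [4, 2, 64, 2, 0]
row 2: [2, 8, 16, 32, 0] -> [2, 8, 16, 32, 0]
row 3: [0, 32, 0, 8, 4] -> [32, 8, 4, 0, 0]
row 4: [16, 0, 8, 16, 0] -> [16, 8, 16, 0, 0]

Answer:  4 16  0  0  0
 4  2 64  2  0
 2  8 16 32  0
32  8  4  0  0
16  8 16  0  0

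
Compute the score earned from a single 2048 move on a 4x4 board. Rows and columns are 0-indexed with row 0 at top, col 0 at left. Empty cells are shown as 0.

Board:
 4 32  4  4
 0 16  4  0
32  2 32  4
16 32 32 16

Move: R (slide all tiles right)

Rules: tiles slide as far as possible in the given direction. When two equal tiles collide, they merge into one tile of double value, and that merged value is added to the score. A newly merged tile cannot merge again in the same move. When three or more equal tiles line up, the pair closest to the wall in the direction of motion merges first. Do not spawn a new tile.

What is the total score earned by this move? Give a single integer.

Answer: 72

Derivation:
Slide right:
row 0: [4, 32, 4, 4] -> [0, 4, 32, 8]  score +8 (running 8)
row 1: [0, 16, 4, 0] -> [0, 0, 16, 4]  score +0 (running 8)
row 2: [32, 2, 32, 4] -> [32, 2, 32, 4]  score +0 (running 8)
row 3: [16, 32, 32, 16] -> [0, 16, 64, 16]  score +64 (running 72)
Board after move:
 0  4 32  8
 0  0 16  4
32  2 32  4
 0 16 64 16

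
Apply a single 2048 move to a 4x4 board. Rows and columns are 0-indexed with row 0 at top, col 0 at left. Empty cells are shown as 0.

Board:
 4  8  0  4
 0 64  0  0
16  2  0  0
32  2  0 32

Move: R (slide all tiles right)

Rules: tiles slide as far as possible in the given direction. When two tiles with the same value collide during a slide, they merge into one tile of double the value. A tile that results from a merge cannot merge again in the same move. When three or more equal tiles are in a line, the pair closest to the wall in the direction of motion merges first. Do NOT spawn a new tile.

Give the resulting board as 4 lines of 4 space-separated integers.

Answer:  0  4  8  4
 0  0  0 64
 0  0 16  2
 0 32  2 32

Derivation:
Slide right:
row 0: [4, 8, 0, 4] -> [0, 4, 8, 4]
row 1: [0, 64, 0, 0] -> [0, 0, 0, 64]
row 2: [16, 2, 0, 0] -> [0, 0, 16, 2]
row 3: [32, 2, 0, 32] -> [0, 32, 2, 32]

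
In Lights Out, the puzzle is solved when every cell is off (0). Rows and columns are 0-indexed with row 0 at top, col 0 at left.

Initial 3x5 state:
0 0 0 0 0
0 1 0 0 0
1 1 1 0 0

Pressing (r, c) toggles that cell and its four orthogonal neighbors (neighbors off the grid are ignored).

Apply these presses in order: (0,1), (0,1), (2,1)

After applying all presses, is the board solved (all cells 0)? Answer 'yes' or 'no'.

Answer: yes

Derivation:
After press 1 at (0,1):
1 1 1 0 0
0 0 0 0 0
1 1 1 0 0

After press 2 at (0,1):
0 0 0 0 0
0 1 0 0 0
1 1 1 0 0

After press 3 at (2,1):
0 0 0 0 0
0 0 0 0 0
0 0 0 0 0

Lights still on: 0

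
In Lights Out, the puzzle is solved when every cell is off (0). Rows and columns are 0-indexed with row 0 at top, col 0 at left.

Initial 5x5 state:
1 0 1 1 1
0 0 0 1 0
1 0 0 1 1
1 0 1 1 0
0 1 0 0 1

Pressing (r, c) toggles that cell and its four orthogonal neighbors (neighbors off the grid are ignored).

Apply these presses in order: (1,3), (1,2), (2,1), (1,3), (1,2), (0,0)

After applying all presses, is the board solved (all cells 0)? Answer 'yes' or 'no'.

After press 1 at (1,3):
1 0 1 0 1
0 0 1 0 1
1 0 0 0 1
1 0 1 1 0
0 1 0 0 1

After press 2 at (1,2):
1 0 0 0 1
0 1 0 1 1
1 0 1 0 1
1 0 1 1 0
0 1 0 0 1

After press 3 at (2,1):
1 0 0 0 1
0 0 0 1 1
0 1 0 0 1
1 1 1 1 0
0 1 0 0 1

After press 4 at (1,3):
1 0 0 1 1
0 0 1 0 0
0 1 0 1 1
1 1 1 1 0
0 1 0 0 1

After press 5 at (1,2):
1 0 1 1 1
0 1 0 1 0
0 1 1 1 1
1 1 1 1 0
0 1 0 0 1

After press 6 at (0,0):
0 1 1 1 1
1 1 0 1 0
0 1 1 1 1
1 1 1 1 0
0 1 0 0 1

Lights still on: 17

Answer: no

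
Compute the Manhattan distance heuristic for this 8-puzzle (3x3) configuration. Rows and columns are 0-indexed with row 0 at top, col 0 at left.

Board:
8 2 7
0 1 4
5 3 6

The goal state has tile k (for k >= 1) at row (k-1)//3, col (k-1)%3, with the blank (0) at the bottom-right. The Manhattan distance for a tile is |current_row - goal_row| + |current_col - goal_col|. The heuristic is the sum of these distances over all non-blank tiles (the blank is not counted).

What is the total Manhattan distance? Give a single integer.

Tile 8: at (0,0), goal (2,1), distance |0-2|+|0-1| = 3
Tile 2: at (0,1), goal (0,1), distance |0-0|+|1-1| = 0
Tile 7: at (0,2), goal (2,0), distance |0-2|+|2-0| = 4
Tile 1: at (1,1), goal (0,0), distance |1-0|+|1-0| = 2
Tile 4: at (1,2), goal (1,0), distance |1-1|+|2-0| = 2
Tile 5: at (2,0), goal (1,1), distance |2-1|+|0-1| = 2
Tile 3: at (2,1), goal (0,2), distance |2-0|+|1-2| = 3
Tile 6: at (2,2), goal (1,2), distance |2-1|+|2-2| = 1
Sum: 3 + 0 + 4 + 2 + 2 + 2 + 3 + 1 = 17

Answer: 17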